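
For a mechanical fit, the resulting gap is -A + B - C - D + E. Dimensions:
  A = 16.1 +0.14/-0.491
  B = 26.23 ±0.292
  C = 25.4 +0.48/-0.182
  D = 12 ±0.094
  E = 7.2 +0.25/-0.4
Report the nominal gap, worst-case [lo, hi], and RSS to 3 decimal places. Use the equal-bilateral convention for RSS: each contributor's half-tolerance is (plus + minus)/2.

nominal=-20.070 wc=[-21.476,-18.761] rss=0.639

Stack each dimension's contribution:
  -A: nom -16.100 → Σnom=-16.100; wc +0.491/-0.140 → slack +0.491/-0.140; half-tol=0.316, Σhalf²=0.099540
  +B: nom +26.230 → Σnom=10.130; wc +0.292/-0.292 → slack +0.783/-0.432; half-tol=0.292, Σhalf²=0.184804
  -C: nom -25.400 → Σnom=-15.270; wc +0.182/-0.480 → slack +0.965/-0.912; half-tol=0.331, Σhalf²=0.294365
  -D: nom -12.000 → Σnom=-27.270; wc +0.094/-0.094 → slack +1.059/-1.006; half-tol=0.094, Σhalf²=0.303201
  +E: nom +7.200 → Σnom=-20.070; wc +0.250/-0.400 → slack +1.309/-1.406; half-tol=0.325, Σhalf²=0.408826
Nominal = -20.070. Worst-case = [-20.070 - 1.406, -20.070 + 1.309] = [-21.476, -18.761]. RSS = √0.408826 = 0.639.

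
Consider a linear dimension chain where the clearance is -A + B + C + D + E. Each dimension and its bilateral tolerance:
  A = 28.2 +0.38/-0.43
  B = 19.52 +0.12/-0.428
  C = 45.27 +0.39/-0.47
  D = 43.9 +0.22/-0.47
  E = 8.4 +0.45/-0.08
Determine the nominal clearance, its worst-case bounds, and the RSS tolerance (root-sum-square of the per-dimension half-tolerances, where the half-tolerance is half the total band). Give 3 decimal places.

nominal=88.890 wc=[87.062,90.500] rss=0.783

Stack each dimension's contribution:
  -A: nom -28.200 → Σnom=-28.200; wc +0.430/-0.380 → slack +0.430/-0.380; half-tol=0.405, Σhalf²=0.164025
  +B: nom +19.520 → Σnom=-8.680; wc +0.120/-0.428 → slack +0.550/-0.808; half-tol=0.274, Σhalf²=0.239101
  +C: nom +45.270 → Σnom=36.590; wc +0.390/-0.470 → slack +0.940/-1.278; half-tol=0.430, Σhalf²=0.424001
  +D: nom +43.900 → Σnom=80.490; wc +0.220/-0.470 → slack +1.160/-1.748; half-tol=0.345, Σhalf²=0.543026
  +E: nom +8.400 → Σnom=88.890; wc +0.450/-0.080 → slack +1.610/-1.828; half-tol=0.265, Σhalf²=0.613251
Nominal = 88.890. Worst-case = [88.890 - 1.828, 88.890 + 1.610] = [87.062, 90.500]. RSS = √0.613251 = 0.783.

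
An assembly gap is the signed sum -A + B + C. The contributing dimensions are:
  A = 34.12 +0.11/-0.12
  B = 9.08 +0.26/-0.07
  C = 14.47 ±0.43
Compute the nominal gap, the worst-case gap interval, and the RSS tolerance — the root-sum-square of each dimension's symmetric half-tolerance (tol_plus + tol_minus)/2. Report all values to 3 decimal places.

nominal=-10.570 wc=[-11.180,-9.760] rss=0.475

Stack each dimension's contribution:
  -A: nom -34.120 → Σnom=-34.120; wc +0.120/-0.110 → slack +0.120/-0.110; half-tol=0.115, Σhalf²=0.013225
  +B: nom +9.080 → Σnom=-25.040; wc +0.260/-0.070 → slack +0.380/-0.180; half-tol=0.165, Σhalf²=0.040450
  +C: nom +14.470 → Σnom=-10.570; wc +0.430/-0.430 → slack +0.810/-0.610; half-tol=0.430, Σhalf²=0.225350
Nominal = -10.570. Worst-case = [-10.570 - 0.610, -10.570 + 0.810] = [-11.180, -9.760]. RSS = √0.225350 = 0.475.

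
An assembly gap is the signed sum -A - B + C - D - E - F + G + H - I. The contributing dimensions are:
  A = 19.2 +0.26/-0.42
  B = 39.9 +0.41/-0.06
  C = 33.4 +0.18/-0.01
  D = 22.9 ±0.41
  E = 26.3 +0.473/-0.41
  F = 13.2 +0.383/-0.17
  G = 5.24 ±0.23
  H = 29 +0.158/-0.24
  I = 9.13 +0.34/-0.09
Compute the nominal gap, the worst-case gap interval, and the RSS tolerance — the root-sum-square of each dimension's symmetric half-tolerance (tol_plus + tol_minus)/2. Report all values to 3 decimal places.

Stack each dimension's contribution:
  -A: nom -19.200 → Σnom=-19.200; wc +0.420/-0.260 → slack +0.420/-0.260; half-tol=0.340, Σhalf²=0.115600
  -B: nom -39.900 → Σnom=-59.100; wc +0.060/-0.410 → slack +0.480/-0.670; half-tol=0.235, Σhalf²=0.170825
  +C: nom +33.400 → Σnom=-25.700; wc +0.180/-0.010 → slack +0.660/-0.680; half-tol=0.095, Σhalf²=0.179850
  -D: nom -22.900 → Σnom=-48.600; wc +0.410/-0.410 → slack +1.070/-1.090; half-tol=0.410, Σhalf²=0.347950
  -E: nom -26.300 → Σnom=-74.900; wc +0.410/-0.473 → slack +1.480/-1.563; half-tol=0.442, Σhalf²=0.542872
  -F: nom -13.200 → Σnom=-88.100; wc +0.170/-0.383 → slack +1.650/-1.946; half-tol=0.277, Σhalf²=0.619324
  +G: nom +5.240 → Σnom=-82.860; wc +0.230/-0.230 → slack +1.880/-2.176; half-tol=0.230, Σhalf²=0.672225
  +H: nom +29.000 → Σnom=-53.860; wc +0.158/-0.240 → slack +2.038/-2.416; half-tol=0.199, Σhalf²=0.711825
  -I: nom -9.130 → Σnom=-62.990; wc +0.090/-0.340 → slack +2.128/-2.756; half-tol=0.215, Σhalf²=0.758050
Nominal = -62.990. Worst-case = [-62.990 - 2.756, -62.990 + 2.128] = [-65.746, -60.862]. RSS = √0.758050 = 0.871.

nominal=-62.990 wc=[-65.746,-60.862] rss=0.871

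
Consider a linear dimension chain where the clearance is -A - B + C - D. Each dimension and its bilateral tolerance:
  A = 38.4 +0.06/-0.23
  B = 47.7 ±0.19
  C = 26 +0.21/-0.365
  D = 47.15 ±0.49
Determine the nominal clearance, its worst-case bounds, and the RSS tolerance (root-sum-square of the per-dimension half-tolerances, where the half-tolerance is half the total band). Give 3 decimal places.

nominal=-107.250 wc=[-108.355,-106.130] rss=0.616

Stack each dimension's contribution:
  -A: nom -38.400 → Σnom=-38.400; wc +0.230/-0.060 → slack +0.230/-0.060; half-tol=0.145, Σhalf²=0.021025
  -B: nom -47.700 → Σnom=-86.100; wc +0.190/-0.190 → slack +0.420/-0.250; half-tol=0.190, Σhalf²=0.057125
  +C: nom +26.000 → Σnom=-60.100; wc +0.210/-0.365 → slack +0.630/-0.615; half-tol=0.287, Σhalf²=0.139781
  -D: nom -47.150 → Σnom=-107.250; wc +0.490/-0.490 → slack +1.120/-1.105; half-tol=0.490, Σhalf²=0.379881
Nominal = -107.250. Worst-case = [-107.250 - 1.105, -107.250 + 1.120] = [-108.355, -106.130]. RSS = √0.379881 = 0.616.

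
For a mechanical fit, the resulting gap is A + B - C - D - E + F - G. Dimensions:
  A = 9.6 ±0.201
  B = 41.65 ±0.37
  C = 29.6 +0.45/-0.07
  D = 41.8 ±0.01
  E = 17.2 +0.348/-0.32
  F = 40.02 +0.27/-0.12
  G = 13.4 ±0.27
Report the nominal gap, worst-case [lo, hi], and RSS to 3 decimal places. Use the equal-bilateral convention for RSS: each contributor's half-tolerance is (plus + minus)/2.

Stack each dimension's contribution:
  +A: nom +9.600 → Σnom=9.600; wc +0.201/-0.201 → slack +0.201/-0.201; half-tol=0.201, Σhalf²=0.040401
  +B: nom +41.650 → Σnom=51.250; wc +0.370/-0.370 → slack +0.571/-0.571; half-tol=0.370, Σhalf²=0.177301
  -C: nom -29.600 → Σnom=21.650; wc +0.070/-0.450 → slack +0.641/-1.021; half-tol=0.260, Σhalf²=0.244901
  -D: nom -41.800 → Σnom=-20.150; wc +0.010/-0.010 → slack +0.651/-1.031; half-tol=0.010, Σhalf²=0.245001
  -E: nom -17.200 → Σnom=-37.350; wc +0.320/-0.348 → slack +0.971/-1.379; half-tol=0.334, Σhalf²=0.356557
  +F: nom +40.020 → Σnom=2.670; wc +0.270/-0.120 → slack +1.241/-1.499; half-tol=0.195, Σhalf²=0.394582
  -G: nom -13.400 → Σnom=-10.730; wc +0.270/-0.270 → slack +1.511/-1.769; half-tol=0.270, Σhalf²=0.467482
Nominal = -10.730. Worst-case = [-10.730 - 1.769, -10.730 + 1.511] = [-12.499, -9.219]. RSS = √0.467482 = 0.684.

nominal=-10.730 wc=[-12.499,-9.219] rss=0.684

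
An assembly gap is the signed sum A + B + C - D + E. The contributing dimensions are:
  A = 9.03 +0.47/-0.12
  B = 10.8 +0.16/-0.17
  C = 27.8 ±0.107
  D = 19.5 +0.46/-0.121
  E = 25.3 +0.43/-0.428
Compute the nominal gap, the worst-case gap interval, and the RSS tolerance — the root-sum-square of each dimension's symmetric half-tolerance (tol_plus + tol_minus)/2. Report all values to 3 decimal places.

Stack each dimension's contribution:
  +A: nom +9.030 → Σnom=9.030; wc +0.470/-0.120 → slack +0.470/-0.120; half-tol=0.295, Σhalf²=0.087025
  +B: nom +10.800 → Σnom=19.830; wc +0.160/-0.170 → slack +0.630/-0.290; half-tol=0.165, Σhalf²=0.114250
  +C: nom +27.800 → Σnom=47.630; wc +0.107/-0.107 → slack +0.737/-0.397; half-tol=0.107, Σhalf²=0.125699
  -D: nom -19.500 → Σnom=28.130; wc +0.121/-0.460 → slack +0.858/-0.857; half-tol=0.290, Σhalf²=0.210089
  +E: nom +25.300 → Σnom=53.430; wc +0.430/-0.428 → slack +1.288/-1.285; half-tol=0.429, Σhalf²=0.394130
Nominal = 53.430. Worst-case = [53.430 - 1.285, 53.430 + 1.288] = [52.145, 54.718]. RSS = √0.394130 = 0.628.

nominal=53.430 wc=[52.145,54.718] rss=0.628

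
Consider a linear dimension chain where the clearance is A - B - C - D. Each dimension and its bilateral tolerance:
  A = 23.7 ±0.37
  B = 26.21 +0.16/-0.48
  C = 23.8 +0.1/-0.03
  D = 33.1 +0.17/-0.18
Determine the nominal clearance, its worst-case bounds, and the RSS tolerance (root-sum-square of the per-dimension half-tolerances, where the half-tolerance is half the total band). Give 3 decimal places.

nominal=-59.410 wc=[-60.210,-58.350] rss=0.524

Stack each dimension's contribution:
  +A: nom +23.700 → Σnom=23.700; wc +0.370/-0.370 → slack +0.370/-0.370; half-tol=0.370, Σhalf²=0.136900
  -B: nom -26.210 → Σnom=-2.510; wc +0.480/-0.160 → slack +0.850/-0.530; half-tol=0.320, Σhalf²=0.239300
  -C: nom -23.800 → Σnom=-26.310; wc +0.030/-0.100 → slack +0.880/-0.630; half-tol=0.065, Σhalf²=0.243525
  -D: nom -33.100 → Σnom=-59.410; wc +0.180/-0.170 → slack +1.060/-0.800; half-tol=0.175, Σhalf²=0.274150
Nominal = -59.410. Worst-case = [-59.410 - 0.800, -59.410 + 1.060] = [-60.210, -58.350]. RSS = √0.274150 = 0.524.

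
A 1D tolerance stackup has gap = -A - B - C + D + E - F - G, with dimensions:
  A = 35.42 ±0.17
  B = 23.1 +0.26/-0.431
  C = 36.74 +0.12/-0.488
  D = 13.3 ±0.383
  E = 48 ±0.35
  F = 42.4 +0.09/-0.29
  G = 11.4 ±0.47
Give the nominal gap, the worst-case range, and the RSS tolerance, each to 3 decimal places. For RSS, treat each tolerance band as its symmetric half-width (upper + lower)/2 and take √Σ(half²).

nominal=-87.760 wc=[-89.603,-85.178] rss=0.876

Stack each dimension's contribution:
  -A: nom -35.420 → Σnom=-35.420; wc +0.170/-0.170 → slack +0.170/-0.170; half-tol=0.170, Σhalf²=0.028900
  -B: nom -23.100 → Σnom=-58.520; wc +0.431/-0.260 → slack +0.601/-0.430; half-tol=0.346, Σhalf²=0.148270
  -C: nom -36.740 → Σnom=-95.260; wc +0.488/-0.120 → slack +1.089/-0.550; half-tol=0.304, Σhalf²=0.240686
  +D: nom +13.300 → Σnom=-81.960; wc +0.383/-0.383 → slack +1.472/-0.933; half-tol=0.383, Σhalf²=0.387375
  +E: nom +48.000 → Σnom=-33.960; wc +0.350/-0.350 → slack +1.822/-1.283; half-tol=0.350, Σhalf²=0.509875
  -F: nom -42.400 → Σnom=-76.360; wc +0.290/-0.090 → slack +2.112/-1.373; half-tol=0.190, Σhalf²=0.545975
  -G: nom -11.400 → Σnom=-87.760; wc +0.470/-0.470 → slack +2.582/-1.843; half-tol=0.470, Σhalf²=0.766875
Nominal = -87.760. Worst-case = [-87.760 - 1.843, -87.760 + 2.582] = [-89.603, -85.178]. RSS = √0.766875 = 0.876.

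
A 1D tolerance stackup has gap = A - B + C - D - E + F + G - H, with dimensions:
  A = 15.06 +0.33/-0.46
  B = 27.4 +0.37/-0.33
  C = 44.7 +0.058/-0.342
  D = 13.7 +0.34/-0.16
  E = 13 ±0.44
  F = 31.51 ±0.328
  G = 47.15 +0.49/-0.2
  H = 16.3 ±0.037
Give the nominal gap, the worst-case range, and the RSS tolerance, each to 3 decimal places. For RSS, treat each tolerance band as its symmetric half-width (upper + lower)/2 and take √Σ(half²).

Stack each dimension's contribution:
  +A: nom +15.060 → Σnom=15.060; wc +0.330/-0.460 → slack +0.330/-0.460; half-tol=0.395, Σhalf²=0.156025
  -B: nom -27.400 → Σnom=-12.340; wc +0.330/-0.370 → slack +0.660/-0.830; half-tol=0.350, Σhalf²=0.278525
  +C: nom +44.700 → Σnom=32.360; wc +0.058/-0.342 → slack +0.718/-1.172; half-tol=0.200, Σhalf²=0.318525
  -D: nom -13.700 → Σnom=18.660; wc +0.160/-0.340 → slack +0.878/-1.512; half-tol=0.250, Σhalf²=0.381025
  -E: nom -13.000 → Σnom=5.660; wc +0.440/-0.440 → slack +1.318/-1.952; half-tol=0.440, Σhalf²=0.574625
  +F: nom +31.510 → Σnom=37.170; wc +0.328/-0.328 → slack +1.646/-2.280; half-tol=0.328, Σhalf²=0.682209
  +G: nom +47.150 → Σnom=84.320; wc +0.490/-0.200 → slack +2.136/-2.480; half-tol=0.345, Σhalf²=0.801234
  -H: nom -16.300 → Σnom=68.020; wc +0.037/-0.037 → slack +2.173/-2.517; half-tol=0.037, Σhalf²=0.802603
Nominal = 68.020. Worst-case = [68.020 - 2.517, 68.020 + 2.173] = [65.503, 70.193]. RSS = √0.802603 = 0.896.

nominal=68.020 wc=[65.503,70.193] rss=0.896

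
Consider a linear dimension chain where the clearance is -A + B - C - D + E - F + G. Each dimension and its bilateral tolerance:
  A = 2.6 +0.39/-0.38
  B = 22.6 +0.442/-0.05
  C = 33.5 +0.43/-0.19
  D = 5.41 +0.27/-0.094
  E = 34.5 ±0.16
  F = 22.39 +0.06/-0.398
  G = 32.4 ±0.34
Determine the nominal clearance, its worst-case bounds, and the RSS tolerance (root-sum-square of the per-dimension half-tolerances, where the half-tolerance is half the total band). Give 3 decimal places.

Stack each dimension's contribution:
  -A: nom -2.600 → Σnom=-2.600; wc +0.380/-0.390 → slack +0.380/-0.390; half-tol=0.385, Σhalf²=0.148225
  +B: nom +22.600 → Σnom=20.000; wc +0.442/-0.050 → slack +0.822/-0.440; half-tol=0.246, Σhalf²=0.208741
  -C: nom -33.500 → Σnom=-13.500; wc +0.190/-0.430 → slack +1.012/-0.870; half-tol=0.310, Σhalf²=0.304841
  -D: nom -5.410 → Σnom=-18.910; wc +0.094/-0.270 → slack +1.106/-1.140; half-tol=0.182, Σhalf²=0.337965
  +E: nom +34.500 → Σnom=15.590; wc +0.160/-0.160 → slack +1.266/-1.300; half-tol=0.160, Σhalf²=0.363565
  -F: nom -22.390 → Σnom=-6.800; wc +0.398/-0.060 → slack +1.664/-1.360; half-tol=0.229, Σhalf²=0.416006
  +G: nom +32.400 → Σnom=25.600; wc +0.340/-0.340 → slack +2.004/-1.700; half-tol=0.340, Σhalf²=0.531606
Nominal = 25.600. Worst-case = [25.600 - 1.700, 25.600 + 2.004] = [23.900, 27.604]. RSS = √0.531606 = 0.729.

nominal=25.600 wc=[23.900,27.604] rss=0.729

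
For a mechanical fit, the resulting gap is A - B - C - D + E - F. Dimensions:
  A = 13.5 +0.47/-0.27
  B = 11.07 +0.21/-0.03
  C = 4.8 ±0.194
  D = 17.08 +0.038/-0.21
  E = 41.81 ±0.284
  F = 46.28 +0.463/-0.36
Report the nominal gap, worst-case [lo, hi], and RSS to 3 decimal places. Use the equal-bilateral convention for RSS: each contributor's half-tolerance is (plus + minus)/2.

nominal=-23.920 wc=[-25.379,-22.372] rss=0.674

Stack each dimension's contribution:
  +A: nom +13.500 → Σnom=13.500; wc +0.470/-0.270 → slack +0.470/-0.270; half-tol=0.370, Σhalf²=0.136900
  -B: nom -11.070 → Σnom=2.430; wc +0.030/-0.210 → slack +0.500/-0.480; half-tol=0.120, Σhalf²=0.151300
  -C: nom -4.800 → Σnom=-2.370; wc +0.194/-0.194 → slack +0.694/-0.674; half-tol=0.194, Σhalf²=0.188936
  -D: nom -17.080 → Σnom=-19.450; wc +0.210/-0.038 → slack +0.904/-0.712; half-tol=0.124, Σhalf²=0.204312
  +E: nom +41.810 → Σnom=22.360; wc +0.284/-0.284 → slack +1.188/-0.996; half-tol=0.284, Σhalf²=0.284968
  -F: nom -46.280 → Σnom=-23.920; wc +0.360/-0.463 → slack +1.548/-1.459; half-tol=0.411, Σhalf²=0.454300
Nominal = -23.920. Worst-case = [-23.920 - 1.459, -23.920 + 1.548] = [-25.379, -22.372]. RSS = √0.454300 = 0.674.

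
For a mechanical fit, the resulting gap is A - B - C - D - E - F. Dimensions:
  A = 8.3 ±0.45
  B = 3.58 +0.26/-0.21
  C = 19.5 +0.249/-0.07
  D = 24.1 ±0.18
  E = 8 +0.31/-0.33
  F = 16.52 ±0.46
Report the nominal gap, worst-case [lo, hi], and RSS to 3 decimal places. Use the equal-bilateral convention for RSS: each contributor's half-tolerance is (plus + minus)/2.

nominal=-63.400 wc=[-65.309,-61.700] rss=0.793

Stack each dimension's contribution:
  +A: nom +8.300 → Σnom=8.300; wc +0.450/-0.450 → slack +0.450/-0.450; half-tol=0.450, Σhalf²=0.202500
  -B: nom -3.580 → Σnom=4.720; wc +0.210/-0.260 → slack +0.660/-0.710; half-tol=0.235, Σhalf²=0.257725
  -C: nom -19.500 → Σnom=-14.780; wc +0.070/-0.249 → slack +0.730/-0.959; half-tol=0.160, Σhalf²=0.283165
  -D: nom -24.100 → Σnom=-38.880; wc +0.180/-0.180 → slack +0.910/-1.139; half-tol=0.180, Σhalf²=0.315565
  -E: nom -8.000 → Σnom=-46.880; wc +0.330/-0.310 → slack +1.240/-1.449; half-tol=0.320, Σhalf²=0.417965
  -F: nom -16.520 → Σnom=-63.400; wc +0.460/-0.460 → slack +1.700/-1.909; half-tol=0.460, Σhalf²=0.629565
Nominal = -63.400. Worst-case = [-63.400 - 1.909, -63.400 + 1.700] = [-65.309, -61.700]. RSS = √0.629565 = 0.793.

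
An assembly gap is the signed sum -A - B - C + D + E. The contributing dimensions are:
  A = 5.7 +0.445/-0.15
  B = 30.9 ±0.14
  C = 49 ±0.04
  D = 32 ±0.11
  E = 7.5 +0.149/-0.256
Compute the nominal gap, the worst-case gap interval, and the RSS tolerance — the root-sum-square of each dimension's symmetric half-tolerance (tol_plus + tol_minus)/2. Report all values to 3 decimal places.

Stack each dimension's contribution:
  -A: nom -5.700 → Σnom=-5.700; wc +0.150/-0.445 → slack +0.150/-0.445; half-tol=0.297, Σhalf²=0.088506
  -B: nom -30.900 → Σnom=-36.600; wc +0.140/-0.140 → slack +0.290/-0.585; half-tol=0.140, Σhalf²=0.108106
  -C: nom -49.000 → Σnom=-85.600; wc +0.040/-0.040 → slack +0.330/-0.625; half-tol=0.040, Σhalf²=0.109706
  +D: nom +32.000 → Σnom=-53.600; wc +0.110/-0.110 → slack +0.440/-0.735; half-tol=0.110, Σhalf²=0.121806
  +E: nom +7.500 → Σnom=-46.100; wc +0.149/-0.256 → slack +0.589/-0.991; half-tol=0.203, Σhalf²=0.162813
Nominal = -46.100. Worst-case = [-46.100 - 0.991, -46.100 + 0.589] = [-47.091, -45.511]. RSS = √0.162813 = 0.404.

nominal=-46.100 wc=[-47.091,-45.511] rss=0.404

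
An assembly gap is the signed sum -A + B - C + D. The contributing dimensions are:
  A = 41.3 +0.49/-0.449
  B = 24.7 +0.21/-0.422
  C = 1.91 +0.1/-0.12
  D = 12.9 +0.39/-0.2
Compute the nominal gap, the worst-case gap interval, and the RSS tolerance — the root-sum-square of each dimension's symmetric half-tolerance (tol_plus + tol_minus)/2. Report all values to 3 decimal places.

nominal=-5.610 wc=[-6.822,-4.441] rss=0.648

Stack each dimension's contribution:
  -A: nom -41.300 → Σnom=-41.300; wc +0.449/-0.490 → slack +0.449/-0.490; half-tol=0.470, Σhalf²=0.220430
  +B: nom +24.700 → Σnom=-16.600; wc +0.210/-0.422 → slack +0.659/-0.912; half-tol=0.316, Σhalf²=0.320286
  -C: nom -1.910 → Σnom=-18.510; wc +0.120/-0.100 → slack +0.779/-1.012; half-tol=0.110, Σhalf²=0.332386
  +D: nom +12.900 → Σnom=-5.610; wc +0.390/-0.200 → slack +1.169/-1.212; half-tol=0.295, Σhalf²=0.419411
Nominal = -5.610. Worst-case = [-5.610 - 1.212, -5.610 + 1.169] = [-6.822, -4.441]. RSS = √0.419411 = 0.648.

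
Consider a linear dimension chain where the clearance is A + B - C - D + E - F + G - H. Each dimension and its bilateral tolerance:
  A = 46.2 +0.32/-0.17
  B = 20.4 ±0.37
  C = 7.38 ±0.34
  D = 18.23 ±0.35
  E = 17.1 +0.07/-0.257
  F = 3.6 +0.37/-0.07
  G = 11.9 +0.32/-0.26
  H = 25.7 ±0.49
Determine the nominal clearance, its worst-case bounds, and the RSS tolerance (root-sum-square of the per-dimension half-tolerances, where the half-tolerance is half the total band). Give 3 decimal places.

Stack each dimension's contribution:
  +A: nom +46.200 → Σnom=46.200; wc +0.320/-0.170 → slack +0.320/-0.170; half-tol=0.245, Σhalf²=0.060025
  +B: nom +20.400 → Σnom=66.600; wc +0.370/-0.370 → slack +0.690/-0.540; half-tol=0.370, Σhalf²=0.196925
  -C: nom -7.380 → Σnom=59.220; wc +0.340/-0.340 → slack +1.030/-0.880; half-tol=0.340, Σhalf²=0.312525
  -D: nom -18.230 → Σnom=40.990; wc +0.350/-0.350 → slack +1.380/-1.230; half-tol=0.350, Σhalf²=0.435025
  +E: nom +17.100 → Σnom=58.090; wc +0.070/-0.257 → slack +1.450/-1.487; half-tol=0.164, Σhalf²=0.461757
  -F: nom -3.600 → Σnom=54.490; wc +0.070/-0.370 → slack +1.520/-1.857; half-tol=0.220, Σhalf²=0.510157
  +G: nom +11.900 → Σnom=66.390; wc +0.320/-0.260 → slack +1.840/-2.117; half-tol=0.290, Σhalf²=0.594257
  -H: nom -25.700 → Σnom=40.690; wc +0.490/-0.490 → slack +2.330/-2.607; half-tol=0.490, Σhalf²=0.834357
Nominal = 40.690. Worst-case = [40.690 - 2.607, 40.690 + 2.330] = [38.083, 43.020]. RSS = √0.834357 = 0.913.

nominal=40.690 wc=[38.083,43.020] rss=0.913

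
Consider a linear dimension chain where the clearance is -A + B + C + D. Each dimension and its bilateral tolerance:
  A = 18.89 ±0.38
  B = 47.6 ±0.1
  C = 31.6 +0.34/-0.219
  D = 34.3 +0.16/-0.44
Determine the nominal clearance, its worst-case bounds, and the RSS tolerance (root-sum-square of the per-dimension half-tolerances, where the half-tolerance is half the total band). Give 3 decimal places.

Stack each dimension's contribution:
  -A: nom -18.890 → Σnom=-18.890; wc +0.380/-0.380 → slack +0.380/-0.380; half-tol=0.380, Σhalf²=0.144400
  +B: nom +47.600 → Σnom=28.710; wc +0.100/-0.100 → slack +0.480/-0.480; half-tol=0.100, Σhalf²=0.154400
  +C: nom +31.600 → Σnom=60.310; wc +0.340/-0.219 → slack +0.820/-0.699; half-tol=0.280, Σhalf²=0.232520
  +D: nom +34.300 → Σnom=94.610; wc +0.160/-0.440 → slack +0.980/-1.139; half-tol=0.300, Σhalf²=0.322520
Nominal = 94.610. Worst-case = [94.610 - 1.139, 94.610 + 0.980] = [93.471, 95.590]. RSS = √0.322520 = 0.568.

nominal=94.610 wc=[93.471,95.590] rss=0.568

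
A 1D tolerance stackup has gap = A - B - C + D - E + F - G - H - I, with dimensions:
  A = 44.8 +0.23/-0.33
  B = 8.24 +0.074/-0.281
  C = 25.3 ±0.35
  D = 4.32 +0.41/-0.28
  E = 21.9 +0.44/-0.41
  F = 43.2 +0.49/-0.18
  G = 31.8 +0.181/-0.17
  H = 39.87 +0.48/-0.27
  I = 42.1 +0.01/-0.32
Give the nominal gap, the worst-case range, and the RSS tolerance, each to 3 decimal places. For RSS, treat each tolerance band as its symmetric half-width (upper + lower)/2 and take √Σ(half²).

nominal=-76.890 wc=[-79.215,-73.959] rss=0.918

Stack each dimension's contribution:
  +A: nom +44.800 → Σnom=44.800; wc +0.230/-0.330 → slack +0.230/-0.330; half-tol=0.280, Σhalf²=0.078400
  -B: nom -8.240 → Σnom=36.560; wc +0.281/-0.074 → slack +0.511/-0.404; half-tol=0.178, Σhalf²=0.109906
  -C: nom -25.300 → Σnom=11.260; wc +0.350/-0.350 → slack +0.861/-0.754; half-tol=0.350, Σhalf²=0.232406
  +D: nom +4.320 → Σnom=15.580; wc +0.410/-0.280 → slack +1.271/-1.034; half-tol=0.345, Σhalf²=0.351431
  -E: nom -21.900 → Σnom=-6.320; wc +0.410/-0.440 → slack +1.681/-1.474; half-tol=0.425, Σhalf²=0.532056
  +F: nom +43.200 → Σnom=36.880; wc +0.490/-0.180 → slack +2.171/-1.654; half-tol=0.335, Σhalf²=0.644281
  -G: nom -31.800 → Σnom=5.080; wc +0.170/-0.181 → slack +2.341/-1.835; half-tol=0.175, Σhalf²=0.675081
  -H: nom -39.870 → Σnom=-34.790; wc +0.270/-0.480 → slack +2.611/-2.315; half-tol=0.375, Σhalf²=0.815706
  -I: nom -42.100 → Σnom=-76.890; wc +0.320/-0.010 → slack +2.931/-2.325; half-tol=0.165, Σhalf²=0.842931
Nominal = -76.890. Worst-case = [-76.890 - 2.325, -76.890 + 2.931] = [-79.215, -73.959]. RSS = √0.842931 = 0.918.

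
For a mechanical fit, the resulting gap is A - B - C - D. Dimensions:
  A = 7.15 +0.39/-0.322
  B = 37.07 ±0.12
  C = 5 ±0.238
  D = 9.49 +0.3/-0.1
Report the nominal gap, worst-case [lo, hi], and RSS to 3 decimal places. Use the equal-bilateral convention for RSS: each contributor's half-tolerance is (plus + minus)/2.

Stack each dimension's contribution:
  +A: nom +7.150 → Σnom=7.150; wc +0.390/-0.322 → slack +0.390/-0.322; half-tol=0.356, Σhalf²=0.126736
  -B: nom -37.070 → Σnom=-29.920; wc +0.120/-0.120 → slack +0.510/-0.442; half-tol=0.120, Σhalf²=0.141136
  -C: nom -5.000 → Σnom=-34.920; wc +0.238/-0.238 → slack +0.748/-0.680; half-tol=0.238, Σhalf²=0.197780
  -D: nom -9.490 → Σnom=-44.410; wc +0.100/-0.300 → slack +0.848/-0.980; half-tol=0.200, Σhalf²=0.237780
Nominal = -44.410. Worst-case = [-44.410 - 0.980, -44.410 + 0.848] = [-45.390, -43.562]. RSS = √0.237780 = 0.488.

nominal=-44.410 wc=[-45.390,-43.562] rss=0.488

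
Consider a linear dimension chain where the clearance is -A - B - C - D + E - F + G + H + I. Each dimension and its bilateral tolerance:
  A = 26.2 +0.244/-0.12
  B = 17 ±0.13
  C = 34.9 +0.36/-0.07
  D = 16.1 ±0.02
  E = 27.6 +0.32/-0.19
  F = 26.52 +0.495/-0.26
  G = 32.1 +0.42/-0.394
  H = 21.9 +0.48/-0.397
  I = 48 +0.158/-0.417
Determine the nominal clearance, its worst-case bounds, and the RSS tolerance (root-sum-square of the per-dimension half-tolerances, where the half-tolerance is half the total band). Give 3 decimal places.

Stack each dimension's contribution:
  -A: nom -26.200 → Σnom=-26.200; wc +0.120/-0.244 → slack +0.120/-0.244; half-tol=0.182, Σhalf²=0.033124
  -B: nom -17.000 → Σnom=-43.200; wc +0.130/-0.130 → slack +0.250/-0.374; half-tol=0.130, Σhalf²=0.050024
  -C: nom -34.900 → Σnom=-78.100; wc +0.070/-0.360 → slack +0.320/-0.734; half-tol=0.215, Σhalf²=0.096249
  -D: nom -16.100 → Σnom=-94.200; wc +0.020/-0.020 → slack +0.340/-0.754; half-tol=0.020, Σhalf²=0.096649
  +E: nom +27.600 → Σnom=-66.600; wc +0.320/-0.190 → slack +0.660/-0.944; half-tol=0.255, Σhalf²=0.161674
  -F: nom -26.520 → Σnom=-93.120; wc +0.260/-0.495 → slack +0.920/-1.439; half-tol=0.378, Σhalf²=0.304180
  +G: nom +32.100 → Σnom=-61.020; wc +0.420/-0.394 → slack +1.340/-1.833; half-tol=0.407, Σhalf²=0.469829
  +H: nom +21.900 → Σnom=-39.120; wc +0.480/-0.397 → slack +1.820/-2.230; half-tol=0.439, Σhalf²=0.662111
  +I: nom +48.000 → Σnom=8.880; wc +0.158/-0.417 → slack +1.978/-2.647; half-tol=0.287, Σhalf²=0.744768
Nominal = 8.880. Worst-case = [8.880 - 2.647, 8.880 + 1.978] = [6.233, 10.858]. RSS = √0.744768 = 0.863.

nominal=8.880 wc=[6.233,10.858] rss=0.863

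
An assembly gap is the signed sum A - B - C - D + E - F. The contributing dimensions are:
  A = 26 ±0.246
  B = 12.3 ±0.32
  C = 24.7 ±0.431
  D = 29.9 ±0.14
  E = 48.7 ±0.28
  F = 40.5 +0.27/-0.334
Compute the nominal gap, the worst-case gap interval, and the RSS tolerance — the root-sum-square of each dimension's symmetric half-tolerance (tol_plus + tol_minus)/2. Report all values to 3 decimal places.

Stack each dimension's contribution:
  +A: nom +26.000 → Σnom=26.000; wc +0.246/-0.246 → slack +0.246/-0.246; half-tol=0.246, Σhalf²=0.060516
  -B: nom -12.300 → Σnom=13.700; wc +0.320/-0.320 → slack +0.566/-0.566; half-tol=0.320, Σhalf²=0.162916
  -C: nom -24.700 → Σnom=-11.000; wc +0.431/-0.431 → slack +0.997/-0.997; half-tol=0.431, Σhalf²=0.348677
  -D: nom -29.900 → Σnom=-40.900; wc +0.140/-0.140 → slack +1.137/-1.137; half-tol=0.140, Σhalf²=0.368277
  +E: nom +48.700 → Σnom=7.800; wc +0.280/-0.280 → slack +1.417/-1.417; half-tol=0.280, Σhalf²=0.446677
  -F: nom -40.500 → Σnom=-32.700; wc +0.334/-0.270 → slack +1.751/-1.687; half-tol=0.302, Σhalf²=0.537881
Nominal = -32.700. Worst-case = [-32.700 - 1.687, -32.700 + 1.751] = [-34.387, -30.949]. RSS = √0.537881 = 0.733.

nominal=-32.700 wc=[-34.387,-30.949] rss=0.733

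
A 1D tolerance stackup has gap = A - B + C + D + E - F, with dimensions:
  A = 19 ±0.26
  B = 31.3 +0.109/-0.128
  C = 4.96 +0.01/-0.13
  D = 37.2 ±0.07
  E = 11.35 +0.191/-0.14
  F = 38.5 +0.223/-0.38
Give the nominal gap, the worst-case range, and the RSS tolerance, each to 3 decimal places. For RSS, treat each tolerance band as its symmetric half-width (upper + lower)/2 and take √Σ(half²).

nominal=2.710 wc=[1.778,3.749] rss=0.458

Stack each dimension's contribution:
  +A: nom +19.000 → Σnom=19.000; wc +0.260/-0.260 → slack +0.260/-0.260; half-tol=0.260, Σhalf²=0.067600
  -B: nom -31.300 → Σnom=-12.300; wc +0.128/-0.109 → slack +0.388/-0.369; half-tol=0.118, Σhalf²=0.081642
  +C: nom +4.960 → Σnom=-7.340; wc +0.010/-0.130 → slack +0.398/-0.499; half-tol=0.070, Σhalf²=0.086542
  +D: nom +37.200 → Σnom=29.860; wc +0.070/-0.070 → slack +0.468/-0.569; half-tol=0.070, Σhalf²=0.091442
  +E: nom +11.350 → Σnom=41.210; wc +0.191/-0.140 → slack +0.659/-0.709; half-tol=0.166, Σhalf²=0.118833
  -F: nom -38.500 → Σnom=2.710; wc +0.380/-0.223 → slack +1.039/-0.932; half-tol=0.301, Σhalf²=0.209735
Nominal = 2.710. Worst-case = [2.710 - 0.932, 2.710 + 1.039] = [1.778, 3.749]. RSS = √0.209735 = 0.458.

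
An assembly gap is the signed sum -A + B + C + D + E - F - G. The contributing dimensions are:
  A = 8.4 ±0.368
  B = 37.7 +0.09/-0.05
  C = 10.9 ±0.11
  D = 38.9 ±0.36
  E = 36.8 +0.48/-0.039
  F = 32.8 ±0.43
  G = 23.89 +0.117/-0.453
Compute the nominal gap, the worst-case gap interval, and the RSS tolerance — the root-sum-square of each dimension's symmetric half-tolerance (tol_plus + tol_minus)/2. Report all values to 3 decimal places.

nominal=59.210 wc=[57.736,61.501] rss=0.785

Stack each dimension's contribution:
  -A: nom -8.400 → Σnom=-8.400; wc +0.368/-0.368 → slack +0.368/-0.368; half-tol=0.368, Σhalf²=0.135424
  +B: nom +37.700 → Σnom=29.300; wc +0.090/-0.050 → slack +0.458/-0.418; half-tol=0.070, Σhalf²=0.140324
  +C: nom +10.900 → Σnom=40.200; wc +0.110/-0.110 → slack +0.568/-0.528; half-tol=0.110, Σhalf²=0.152424
  +D: nom +38.900 → Σnom=79.100; wc +0.360/-0.360 → slack +0.928/-0.888; half-tol=0.360, Σhalf²=0.282024
  +E: nom +36.800 → Σnom=115.900; wc +0.480/-0.039 → slack +1.408/-0.927; half-tol=0.260, Σhalf²=0.349364
  -F: nom -32.800 → Σnom=83.100; wc +0.430/-0.430 → slack +1.838/-1.357; half-tol=0.430, Σhalf²=0.534264
  -G: nom -23.890 → Σnom=59.210; wc +0.453/-0.117 → slack +2.291/-1.474; half-tol=0.285, Σhalf²=0.615489
Nominal = 59.210. Worst-case = [59.210 - 1.474, 59.210 + 2.291] = [57.736, 61.501]. RSS = √0.615489 = 0.785.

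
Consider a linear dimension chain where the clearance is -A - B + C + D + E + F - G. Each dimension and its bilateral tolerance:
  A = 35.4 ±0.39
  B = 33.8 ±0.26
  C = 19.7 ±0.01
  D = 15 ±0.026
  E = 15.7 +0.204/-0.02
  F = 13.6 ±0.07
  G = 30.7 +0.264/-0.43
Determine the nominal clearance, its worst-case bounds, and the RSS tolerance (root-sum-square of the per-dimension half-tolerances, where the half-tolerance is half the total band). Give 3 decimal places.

nominal=-35.900 wc=[-36.940,-34.510] rss=0.599

Stack each dimension's contribution:
  -A: nom -35.400 → Σnom=-35.400; wc +0.390/-0.390 → slack +0.390/-0.390; half-tol=0.390, Σhalf²=0.152100
  -B: nom -33.800 → Σnom=-69.200; wc +0.260/-0.260 → slack +0.650/-0.650; half-tol=0.260, Σhalf²=0.219700
  +C: nom +19.700 → Σnom=-49.500; wc +0.010/-0.010 → slack +0.660/-0.660; half-tol=0.010, Σhalf²=0.219800
  +D: nom +15.000 → Σnom=-34.500; wc +0.026/-0.026 → slack +0.686/-0.686; half-tol=0.026, Σhalf²=0.220476
  +E: nom +15.700 → Σnom=-18.800; wc +0.204/-0.020 → slack +0.890/-0.706; half-tol=0.112, Σhalf²=0.233020
  +F: nom +13.600 → Σnom=-5.200; wc +0.070/-0.070 → slack +0.960/-0.776; half-tol=0.070, Σhalf²=0.237920
  -G: nom -30.700 → Σnom=-35.900; wc +0.430/-0.264 → slack +1.390/-1.040; half-tol=0.347, Σhalf²=0.358329
Nominal = -35.900. Worst-case = [-35.900 - 1.040, -35.900 + 1.390] = [-36.940, -34.510]. RSS = √0.358329 = 0.599.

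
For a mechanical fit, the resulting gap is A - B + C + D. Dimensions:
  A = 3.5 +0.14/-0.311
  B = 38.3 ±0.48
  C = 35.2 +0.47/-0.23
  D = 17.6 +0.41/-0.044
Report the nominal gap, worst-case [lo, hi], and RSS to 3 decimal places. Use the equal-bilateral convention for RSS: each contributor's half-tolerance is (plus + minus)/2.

nominal=18.000 wc=[16.935,19.500] rss=0.675

Stack each dimension's contribution:
  +A: nom +3.500 → Σnom=3.500; wc +0.140/-0.311 → slack +0.140/-0.311; half-tol=0.226, Σhalf²=0.050850
  -B: nom -38.300 → Σnom=-34.800; wc +0.480/-0.480 → slack +0.620/-0.791; half-tol=0.480, Σhalf²=0.281250
  +C: nom +35.200 → Σnom=0.400; wc +0.470/-0.230 → slack +1.090/-1.021; half-tol=0.350, Σhalf²=0.403750
  +D: nom +17.600 → Σnom=18.000; wc +0.410/-0.044 → slack +1.500/-1.065; half-tol=0.227, Σhalf²=0.455279
Nominal = 18.000. Worst-case = [18.000 - 1.065, 18.000 + 1.500] = [16.935, 19.500]. RSS = √0.455279 = 0.675.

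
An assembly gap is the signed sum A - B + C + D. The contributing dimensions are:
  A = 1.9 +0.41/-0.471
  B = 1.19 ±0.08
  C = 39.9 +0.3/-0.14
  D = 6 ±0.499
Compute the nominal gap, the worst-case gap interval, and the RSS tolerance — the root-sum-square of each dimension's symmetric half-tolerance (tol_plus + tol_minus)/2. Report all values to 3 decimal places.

Stack each dimension's contribution:
  +A: nom +1.900 → Σnom=1.900; wc +0.410/-0.471 → slack +0.410/-0.471; half-tol=0.441, Σhalf²=0.194040
  -B: nom -1.190 → Σnom=0.710; wc +0.080/-0.080 → slack +0.490/-0.551; half-tol=0.080, Σhalf²=0.200440
  +C: nom +39.900 → Σnom=40.610; wc +0.300/-0.140 → slack +0.790/-0.691; half-tol=0.220, Σhalf²=0.248840
  +D: nom +6.000 → Σnom=46.610; wc +0.499/-0.499 → slack +1.289/-1.190; half-tol=0.499, Σhalf²=0.497841
Nominal = 46.610. Worst-case = [46.610 - 1.190, 46.610 + 1.289] = [45.420, 47.899]. RSS = √0.497841 = 0.706.

nominal=46.610 wc=[45.420,47.899] rss=0.706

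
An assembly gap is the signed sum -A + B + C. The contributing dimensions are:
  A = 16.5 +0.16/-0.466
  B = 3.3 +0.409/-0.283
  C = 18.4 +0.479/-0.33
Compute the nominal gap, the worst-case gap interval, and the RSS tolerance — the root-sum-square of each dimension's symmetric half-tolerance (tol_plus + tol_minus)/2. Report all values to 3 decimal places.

nominal=5.200 wc=[4.427,6.554] rss=0.617

Stack each dimension's contribution:
  -A: nom -16.500 → Σnom=-16.500; wc +0.466/-0.160 → slack +0.466/-0.160; half-tol=0.313, Σhalf²=0.097969
  +B: nom +3.300 → Σnom=-13.200; wc +0.409/-0.283 → slack +0.875/-0.443; half-tol=0.346, Σhalf²=0.217685
  +C: nom +18.400 → Σnom=5.200; wc +0.479/-0.330 → slack +1.354/-0.773; half-tol=0.404, Σhalf²=0.381305
Nominal = 5.200. Worst-case = [5.200 - 0.773, 5.200 + 1.354] = [4.427, 6.554]. RSS = √0.381305 = 0.617.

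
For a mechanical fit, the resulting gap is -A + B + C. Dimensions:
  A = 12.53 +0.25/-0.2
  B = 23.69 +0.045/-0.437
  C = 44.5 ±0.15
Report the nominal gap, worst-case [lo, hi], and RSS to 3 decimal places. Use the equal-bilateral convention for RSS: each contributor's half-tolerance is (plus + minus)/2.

nominal=55.660 wc=[54.823,56.055] rss=0.362

Stack each dimension's contribution:
  -A: nom -12.530 → Σnom=-12.530; wc +0.200/-0.250 → slack +0.200/-0.250; half-tol=0.225, Σhalf²=0.050625
  +B: nom +23.690 → Σnom=11.160; wc +0.045/-0.437 → slack +0.245/-0.687; half-tol=0.241, Σhalf²=0.108706
  +C: nom +44.500 → Σnom=55.660; wc +0.150/-0.150 → slack +0.395/-0.837; half-tol=0.150, Σhalf²=0.131206
Nominal = 55.660. Worst-case = [55.660 - 0.837, 55.660 + 0.395] = [54.823, 56.055]. RSS = √0.131206 = 0.362.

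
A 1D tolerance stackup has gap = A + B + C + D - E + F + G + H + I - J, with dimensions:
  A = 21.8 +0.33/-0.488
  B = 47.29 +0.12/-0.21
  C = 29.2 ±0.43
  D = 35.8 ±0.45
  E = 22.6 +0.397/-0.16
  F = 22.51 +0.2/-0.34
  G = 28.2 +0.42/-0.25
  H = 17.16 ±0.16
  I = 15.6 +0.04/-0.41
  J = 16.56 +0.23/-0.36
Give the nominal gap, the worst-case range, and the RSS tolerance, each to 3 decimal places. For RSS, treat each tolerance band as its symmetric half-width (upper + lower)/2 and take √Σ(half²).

nominal=178.400 wc=[175.035,181.070] rss=1.004

Stack each dimension's contribution:
  +A: nom +21.800 → Σnom=21.800; wc +0.330/-0.488 → slack +0.330/-0.488; half-tol=0.409, Σhalf²=0.167281
  +B: nom +47.290 → Σnom=69.090; wc +0.120/-0.210 → slack +0.450/-0.698; half-tol=0.165, Σhalf²=0.194506
  +C: nom +29.200 → Σnom=98.290; wc +0.430/-0.430 → slack +0.880/-1.128; half-tol=0.430, Σhalf²=0.379406
  +D: nom +35.800 → Σnom=134.090; wc +0.450/-0.450 → slack +1.330/-1.578; half-tol=0.450, Σhalf²=0.581906
  -E: nom -22.600 → Σnom=111.490; wc +0.160/-0.397 → slack +1.490/-1.975; half-tol=0.279, Σhalf²=0.659468
  +F: nom +22.510 → Σnom=134.000; wc +0.200/-0.340 → slack +1.690/-2.315; half-tol=0.270, Σhalf²=0.732368
  +G: nom +28.200 → Σnom=162.200; wc +0.420/-0.250 → slack +2.110/-2.565; half-tol=0.335, Σhalf²=0.844593
  +H: nom +17.160 → Σnom=179.360; wc +0.160/-0.160 → slack +2.270/-2.725; half-tol=0.160, Σhalf²=0.870193
  +I: nom +15.600 → Σnom=194.960; wc +0.040/-0.410 → slack +2.310/-3.135; half-tol=0.225, Σhalf²=0.920818
  -J: nom -16.560 → Σnom=178.400; wc +0.360/-0.230 → slack +2.670/-3.365; half-tol=0.295, Σhalf²=1.007843
Nominal = 178.400. Worst-case = [178.400 - 3.365, 178.400 + 2.670] = [175.035, 181.070]. RSS = √1.007843 = 1.004.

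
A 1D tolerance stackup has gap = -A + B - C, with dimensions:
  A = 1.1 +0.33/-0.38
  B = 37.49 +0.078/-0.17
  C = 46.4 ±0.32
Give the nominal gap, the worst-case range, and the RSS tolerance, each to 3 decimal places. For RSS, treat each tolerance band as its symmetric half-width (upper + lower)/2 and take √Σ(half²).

Stack each dimension's contribution:
  -A: nom -1.100 → Σnom=-1.100; wc +0.380/-0.330 → slack +0.380/-0.330; half-tol=0.355, Σhalf²=0.126025
  +B: nom +37.490 → Σnom=36.390; wc +0.078/-0.170 → slack +0.458/-0.500; half-tol=0.124, Σhalf²=0.141401
  -C: nom -46.400 → Σnom=-10.010; wc +0.320/-0.320 → slack +0.778/-0.820; half-tol=0.320, Σhalf²=0.243801
Nominal = -10.010. Worst-case = [-10.010 - 0.820, -10.010 + 0.778] = [-10.830, -9.232]. RSS = √0.243801 = 0.494.

nominal=-10.010 wc=[-10.830,-9.232] rss=0.494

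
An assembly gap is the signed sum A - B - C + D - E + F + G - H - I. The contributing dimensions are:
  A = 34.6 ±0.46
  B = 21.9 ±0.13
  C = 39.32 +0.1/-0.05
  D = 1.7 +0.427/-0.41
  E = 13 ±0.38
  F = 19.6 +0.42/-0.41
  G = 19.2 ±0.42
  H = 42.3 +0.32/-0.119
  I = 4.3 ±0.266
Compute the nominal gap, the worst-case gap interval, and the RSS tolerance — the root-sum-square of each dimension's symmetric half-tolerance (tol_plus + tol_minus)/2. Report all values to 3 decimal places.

nominal=-45.720 wc=[-48.616,-43.048] rss=1.011

Stack each dimension's contribution:
  +A: nom +34.600 → Σnom=34.600; wc +0.460/-0.460 → slack +0.460/-0.460; half-tol=0.460, Σhalf²=0.211600
  -B: nom -21.900 → Σnom=12.700; wc +0.130/-0.130 → slack +0.590/-0.590; half-tol=0.130, Σhalf²=0.228500
  -C: nom -39.320 → Σnom=-26.620; wc +0.050/-0.100 → slack +0.640/-0.690; half-tol=0.075, Σhalf²=0.234125
  +D: nom +1.700 → Σnom=-24.920; wc +0.427/-0.410 → slack +1.067/-1.100; half-tol=0.418, Σhalf²=0.409267
  -E: nom -13.000 → Σnom=-37.920; wc +0.380/-0.380 → slack +1.447/-1.480; half-tol=0.380, Σhalf²=0.553667
  +F: nom +19.600 → Σnom=-18.320; wc +0.420/-0.410 → slack +1.867/-1.890; half-tol=0.415, Σhalf²=0.725892
  +G: nom +19.200 → Σnom=0.880; wc +0.420/-0.420 → slack +2.287/-2.310; half-tol=0.420, Σhalf²=0.902292
  -H: nom -42.300 → Σnom=-41.420; wc +0.119/-0.320 → slack +2.406/-2.630; half-tol=0.220, Σhalf²=0.950472
  -I: nom -4.300 → Σnom=-45.720; wc +0.266/-0.266 → slack +2.672/-2.896; half-tol=0.266, Σhalf²=1.021228
Nominal = -45.720. Worst-case = [-45.720 - 2.896, -45.720 + 2.672] = [-48.616, -43.048]. RSS = √1.021228 = 1.011.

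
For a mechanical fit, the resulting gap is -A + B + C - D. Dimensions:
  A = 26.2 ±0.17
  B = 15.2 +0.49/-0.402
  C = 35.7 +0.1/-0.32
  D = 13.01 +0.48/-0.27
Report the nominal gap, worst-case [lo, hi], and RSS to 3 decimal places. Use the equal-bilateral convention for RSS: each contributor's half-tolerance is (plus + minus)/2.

nominal=11.690 wc=[10.318,12.720] rss=0.642

Stack each dimension's contribution:
  -A: nom -26.200 → Σnom=-26.200; wc +0.170/-0.170 → slack +0.170/-0.170; half-tol=0.170, Σhalf²=0.028900
  +B: nom +15.200 → Σnom=-11.000; wc +0.490/-0.402 → slack +0.660/-0.572; half-tol=0.446, Σhalf²=0.227816
  +C: nom +35.700 → Σnom=24.700; wc +0.100/-0.320 → slack +0.760/-0.892; half-tol=0.210, Σhalf²=0.271916
  -D: nom -13.010 → Σnom=11.690; wc +0.270/-0.480 → slack +1.030/-1.372; half-tol=0.375, Σhalf²=0.412541
Nominal = 11.690. Worst-case = [11.690 - 1.372, 11.690 + 1.030] = [10.318, 12.720]. RSS = √0.412541 = 0.642.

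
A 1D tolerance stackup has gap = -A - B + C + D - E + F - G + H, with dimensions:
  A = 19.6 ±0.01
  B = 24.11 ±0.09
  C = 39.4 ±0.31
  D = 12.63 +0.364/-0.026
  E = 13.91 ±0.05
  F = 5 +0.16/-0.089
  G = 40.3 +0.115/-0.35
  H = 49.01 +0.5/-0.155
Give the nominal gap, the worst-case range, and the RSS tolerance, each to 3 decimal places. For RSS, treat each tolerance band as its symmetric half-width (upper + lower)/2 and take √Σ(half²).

nominal=8.120 wc=[7.275,9.954] rss=0.567

Stack each dimension's contribution:
  -A: nom -19.600 → Σnom=-19.600; wc +0.010/-0.010 → slack +0.010/-0.010; half-tol=0.010, Σhalf²=0.000100
  -B: nom -24.110 → Σnom=-43.710; wc +0.090/-0.090 → slack +0.100/-0.100; half-tol=0.090, Σhalf²=0.008200
  +C: nom +39.400 → Σnom=-4.310; wc +0.310/-0.310 → slack +0.410/-0.410; half-tol=0.310, Σhalf²=0.104300
  +D: nom +12.630 → Σnom=8.320; wc +0.364/-0.026 → slack +0.774/-0.436; half-tol=0.195, Σhalf²=0.142325
  -E: nom -13.910 → Σnom=-5.590; wc +0.050/-0.050 → slack +0.824/-0.486; half-tol=0.050, Σhalf²=0.144825
  +F: nom +5.000 → Σnom=-0.590; wc +0.160/-0.089 → slack +0.984/-0.575; half-tol=0.124, Σhalf²=0.160325
  -G: nom -40.300 → Σnom=-40.890; wc +0.350/-0.115 → slack +1.334/-0.690; half-tol=0.232, Σhalf²=0.214382
  +H: nom +49.010 → Σnom=8.120; wc +0.500/-0.155 → slack +1.834/-0.845; half-tol=0.328, Σhalf²=0.321638
Nominal = 8.120. Worst-case = [8.120 - 0.845, 8.120 + 1.834] = [7.275, 9.954]. RSS = √0.321638 = 0.567.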